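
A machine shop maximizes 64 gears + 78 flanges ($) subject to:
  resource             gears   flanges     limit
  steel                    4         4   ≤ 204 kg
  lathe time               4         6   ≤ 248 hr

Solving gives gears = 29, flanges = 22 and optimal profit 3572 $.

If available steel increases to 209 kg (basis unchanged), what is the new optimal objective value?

3617

At the optimum: steel uses 204 of 204 (binding); lathe time uses 248 of 248 (binding).
The binding rows give the dual system: 4·y_steel + 4·y_lathe time = 64 and 4·y_steel + 6·y_lathe time = 78.
Solving: y_steel = 9, y_lathe time = 7.
Δz = y_steel·Δb = 9 × (5) = 45, so new z* = 3572 + 45 = 3617.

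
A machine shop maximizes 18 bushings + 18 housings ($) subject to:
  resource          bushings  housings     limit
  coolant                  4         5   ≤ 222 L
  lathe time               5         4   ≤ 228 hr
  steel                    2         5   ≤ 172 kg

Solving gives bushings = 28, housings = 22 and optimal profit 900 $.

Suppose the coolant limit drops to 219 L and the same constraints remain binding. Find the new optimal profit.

Check each constraint at x*: coolant 222/222 (tight); lathe time 228/228 (tight); steel 166/172 (slack 6).
Slack constraints have shadow price 0 (complementary slackness).
From A_Bᵀ y = c: 4·y_coolant + 5·y_lathe time = 18; 5·y_coolant + 4·y_lathe time = 18.
This yields shadow prices y_coolant = 2, y_lathe time = 2.
Δz = y_coolant·Δb = 2 × (-3) = -6, so new z* = 900 − 6 = 894.

894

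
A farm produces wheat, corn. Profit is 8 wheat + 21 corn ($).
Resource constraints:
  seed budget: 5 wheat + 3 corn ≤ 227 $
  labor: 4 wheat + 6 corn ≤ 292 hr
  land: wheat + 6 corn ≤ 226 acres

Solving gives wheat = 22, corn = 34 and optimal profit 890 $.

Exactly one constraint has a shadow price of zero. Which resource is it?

seed budget: 212/227 (slack 15)
labor: 292/292 (binding)
land: 226/226 (binding)
By complementary slackness, a constraint with positive slack has shadow price 0 → seed budget.

seed budget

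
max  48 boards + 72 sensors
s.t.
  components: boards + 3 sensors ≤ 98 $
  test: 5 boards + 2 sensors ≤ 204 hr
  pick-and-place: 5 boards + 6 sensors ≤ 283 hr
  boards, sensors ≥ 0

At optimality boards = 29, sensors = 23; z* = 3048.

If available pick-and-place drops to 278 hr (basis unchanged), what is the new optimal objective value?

3008

Check each constraint at x*: components 98/98 (tight); test 191/204 (slack 13); pick-and-place 283/283 (tight).
Since test is not tight, its dual is 0.
From A_Bᵀ y = c: 1·y_components + 5·y_pick-and-place = 48; 3·y_components + 6·y_pick-and-place = 72.
This yields shadow prices y_components = 8, y_pick-and-place = 8.
Δz = y_pick-and-place·Δb = 8 × (-5) = -40, so new z* = 3048 − 40 = 3008.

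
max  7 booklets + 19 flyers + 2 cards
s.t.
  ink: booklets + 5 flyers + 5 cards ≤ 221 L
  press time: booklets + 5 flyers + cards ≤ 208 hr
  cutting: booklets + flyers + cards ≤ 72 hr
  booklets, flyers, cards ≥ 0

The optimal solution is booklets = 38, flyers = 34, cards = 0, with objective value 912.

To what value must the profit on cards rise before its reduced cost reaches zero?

Check each constraint at x*: ink 208/221 (slack 13); press time 208/208 (tight); cutting 72/72 (tight).
By complementary slackness, y = 0 for the non-binding constraint.
From A_Bᵀ y = c: 1·y_press time + 1·y_cutting = 7; 5·y_press time + 1·y_cutting = 19.
→ y_press time = 3 and y_cutting = 4.
cards enters the basis when its profit ≥ yᵀa₃ = 3·1 + 4·1 = 7.

7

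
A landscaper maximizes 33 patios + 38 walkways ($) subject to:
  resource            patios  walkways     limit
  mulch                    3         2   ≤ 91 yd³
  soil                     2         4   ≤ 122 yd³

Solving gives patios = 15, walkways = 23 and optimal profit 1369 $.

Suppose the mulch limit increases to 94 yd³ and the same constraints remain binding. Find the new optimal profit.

1390

At the optimum: mulch uses 91 of 91 (binding); soil uses 122 of 122 (binding).
Dual feasibility on the basic columns requires 3·y_mulch + 2·y_soil = 33, 2·y_mulch + 4·y_soil = 38.
This yields shadow prices y_mulch = 7, y_soil = 6.
Δz = y_mulch·Δb = 7 × (3) = 21, so new z* = 1369 + 21 = 1390.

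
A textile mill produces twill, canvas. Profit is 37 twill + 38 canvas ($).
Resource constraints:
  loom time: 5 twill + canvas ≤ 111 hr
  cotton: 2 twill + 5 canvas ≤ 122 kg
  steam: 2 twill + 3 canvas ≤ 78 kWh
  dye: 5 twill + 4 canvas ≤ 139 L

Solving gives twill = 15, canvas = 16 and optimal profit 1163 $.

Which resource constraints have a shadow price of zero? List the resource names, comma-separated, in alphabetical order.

cotton, loom time

loom time: 91/111 (slack 20)
cotton: 110/122 (slack 12)
steam: 78/78 (binding)
dye: 139/139 (binding)
By complementary slackness, a constraint with positive slack has shadow price 0 → cotton, loom time.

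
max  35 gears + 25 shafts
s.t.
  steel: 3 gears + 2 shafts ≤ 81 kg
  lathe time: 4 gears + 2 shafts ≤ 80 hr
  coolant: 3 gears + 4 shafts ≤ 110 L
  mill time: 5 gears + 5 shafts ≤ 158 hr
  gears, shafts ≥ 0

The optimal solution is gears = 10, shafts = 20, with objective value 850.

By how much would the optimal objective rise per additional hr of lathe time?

6.5

Check each constraint at x*: steel 70/81 (slack 11); lathe time 80/80 (tight); coolant 110/110 (tight); mill time 150/158 (slack 8).
Since steel, mill time are not tight, their duals are 0.
Dual feasibility on the basic columns requires 4·y_lathe time + 3·y_coolant = 35, 2·y_lathe time + 4·y_coolant = 25.
Solving: y_lathe time = 6.5, y_coolant = 3.
Shadow price of lathe time = 6.5.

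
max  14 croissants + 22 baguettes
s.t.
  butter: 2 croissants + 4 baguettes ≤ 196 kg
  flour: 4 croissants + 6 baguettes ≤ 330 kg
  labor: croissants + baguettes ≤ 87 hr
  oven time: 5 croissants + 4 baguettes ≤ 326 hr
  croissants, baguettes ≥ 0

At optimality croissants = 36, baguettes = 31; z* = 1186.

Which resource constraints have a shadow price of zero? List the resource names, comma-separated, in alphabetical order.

labor, oven time

butter: 196/196 (binding)
flour: 330/330 (binding)
labor: 67/87 (slack 20)
oven time: 304/326 (slack 22)
By complementary slackness, a constraint with positive slack has shadow price 0 → labor, oven time.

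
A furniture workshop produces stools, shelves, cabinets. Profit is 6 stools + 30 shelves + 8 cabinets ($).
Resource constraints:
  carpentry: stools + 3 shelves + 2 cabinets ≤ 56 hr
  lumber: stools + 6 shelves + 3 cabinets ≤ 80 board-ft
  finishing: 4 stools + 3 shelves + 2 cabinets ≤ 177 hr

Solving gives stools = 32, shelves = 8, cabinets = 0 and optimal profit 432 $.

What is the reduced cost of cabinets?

-8

At the optimum: carpentry uses 56 of 56 (binding); lumber uses 80 of 80 (binding); finishing uses 152 of 177 (slack = 25).
Since finishing is not tight, its dual is 0.
The binding rows give the dual system: 1·y_carpentry + 1·y_lumber = 6 and 3·y_carpentry + 6·y_lumber = 30.
Solving: y_carpentry = 2, y_lumber = 4.
Reduced cost of cabinets: c₃ − yᵀa₃ = 8 − (2·2 + 4·3) = 8 − 16 = -8.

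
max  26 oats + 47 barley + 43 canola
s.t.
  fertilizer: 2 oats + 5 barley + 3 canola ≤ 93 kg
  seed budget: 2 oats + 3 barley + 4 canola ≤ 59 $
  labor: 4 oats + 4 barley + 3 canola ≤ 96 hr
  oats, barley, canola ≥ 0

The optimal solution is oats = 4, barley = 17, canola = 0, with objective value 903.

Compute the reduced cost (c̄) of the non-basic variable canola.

-5

Binding: fertilizer and seed budget. Non-binding: labor (12 unused).
Slack constraints have shadow price 0 (complementary slackness).
From A_Bᵀ y = c: 2·y_fertilizer + 2·y_seed budget = 26; 5·y_fertilizer + 3·y_seed budget = 47.
→ y_fertilizer = 4 and y_seed budget = 9.
Reduced cost of canola: c₃ − yᵀa₃ = 43 − (4·3 + 9·4) = 43 − 48 = -5.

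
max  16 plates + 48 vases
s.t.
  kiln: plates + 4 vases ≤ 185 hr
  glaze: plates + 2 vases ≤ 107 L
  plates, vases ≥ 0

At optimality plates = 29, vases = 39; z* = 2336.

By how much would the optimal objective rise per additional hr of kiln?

Check each constraint at x*: kiln 185/185 (tight); glaze 107/107 (tight).
The binding rows give the dual system: 1·y_kiln + 1·y_glaze = 16 and 4·y_kiln + 2·y_glaze = 48.
→ y_kiln = 8 and y_glaze = 8.
Shadow price of kiln = 8.

8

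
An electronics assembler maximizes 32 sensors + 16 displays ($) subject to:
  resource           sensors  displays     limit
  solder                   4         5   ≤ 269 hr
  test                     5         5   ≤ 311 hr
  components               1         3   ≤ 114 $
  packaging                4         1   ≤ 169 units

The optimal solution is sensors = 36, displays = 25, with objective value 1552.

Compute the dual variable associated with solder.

2

Check each constraint at x*: solder 269/269 (tight); test 305/311 (slack 6); components 111/114 (slack 3); packaging 169/169 (tight).
Since test, components are not tight, their duals are 0.
The binding rows give the dual system: 4·y_solder + 4·y_packaging = 32 and 5·y_solder + 1·y_packaging = 16.
This yields shadow prices y_solder = 2, y_packaging = 6.
Shadow price of solder = 2.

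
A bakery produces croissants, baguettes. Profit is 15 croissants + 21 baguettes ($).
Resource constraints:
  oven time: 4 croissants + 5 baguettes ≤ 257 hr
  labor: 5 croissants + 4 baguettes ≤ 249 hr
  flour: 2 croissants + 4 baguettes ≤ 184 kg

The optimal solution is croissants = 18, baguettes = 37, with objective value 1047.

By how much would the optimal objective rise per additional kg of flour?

1.5

At the optimum: oven time uses 257 of 257 (binding); labor uses 238 of 249 (slack = 11); flour uses 184 of 184 (binding).
Since labor is not tight, its dual is 0.
Dual feasibility on the basic columns requires 4·y_oven time + 2·y_flour = 15, 5·y_oven time + 4·y_flour = 21.
This yields shadow prices y_oven time = 3, y_flour = 1.5.
Shadow price of flour = 1.5.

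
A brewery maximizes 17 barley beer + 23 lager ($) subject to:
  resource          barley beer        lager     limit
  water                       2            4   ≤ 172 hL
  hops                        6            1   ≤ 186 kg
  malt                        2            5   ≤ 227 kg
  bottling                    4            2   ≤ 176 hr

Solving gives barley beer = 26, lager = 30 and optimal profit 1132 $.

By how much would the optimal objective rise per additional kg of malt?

0

At the optimum: water uses 172 of 172 (binding); hops uses 186 of 186 (binding); malt uses 202 of 227 (slack = 25); bottling uses 164 of 176 (slack = 12).
Since malt, bottling are not tight, their duals are 0.
The binding rows give the dual system: 2·y_water + 6·y_hops = 17 and 4·y_water + 1·y_hops = 23.
Solving: y_water = 5.5, y_hops = 1.
Shadow price of malt = 0.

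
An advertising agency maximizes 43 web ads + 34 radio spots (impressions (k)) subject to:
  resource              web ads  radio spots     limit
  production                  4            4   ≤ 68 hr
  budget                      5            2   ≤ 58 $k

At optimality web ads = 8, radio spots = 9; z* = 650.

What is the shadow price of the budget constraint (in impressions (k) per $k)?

At the optimum: production uses 68 of 68 (binding); budget uses 58 of 58 (binding).
Dual feasibility on the basic columns requires 4·y_production + 5·y_budget = 43, 4·y_production + 2·y_budget = 34.
→ y_production = 7 and y_budget = 3.
Shadow price of budget = 3.

3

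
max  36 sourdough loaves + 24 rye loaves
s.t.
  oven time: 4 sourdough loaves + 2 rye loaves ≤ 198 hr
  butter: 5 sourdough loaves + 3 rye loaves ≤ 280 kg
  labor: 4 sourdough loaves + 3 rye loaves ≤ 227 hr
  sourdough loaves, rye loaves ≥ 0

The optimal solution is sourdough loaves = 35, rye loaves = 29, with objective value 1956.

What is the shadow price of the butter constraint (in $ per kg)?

0

Binding: oven time and labor. Non-binding: butter (18 unused).
Slack constraints have shadow price 0 (complementary slackness).
The binding rows give the dual system: 4·y_oven time + 4·y_labor = 36 and 2·y_oven time + 3·y_labor = 24.
→ y_oven time = 3 and y_labor = 6.
Shadow price of butter = 0.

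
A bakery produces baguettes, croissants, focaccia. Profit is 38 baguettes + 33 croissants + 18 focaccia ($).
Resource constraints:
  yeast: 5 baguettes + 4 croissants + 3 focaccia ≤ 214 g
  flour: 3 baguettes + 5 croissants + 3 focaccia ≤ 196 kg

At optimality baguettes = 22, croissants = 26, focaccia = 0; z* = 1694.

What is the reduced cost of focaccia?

Check each constraint at x*: yeast 214/214 (tight); flour 196/196 (tight).
Dual feasibility on the basic columns requires 5·y_yeast + 3·y_flour = 38, 4·y_yeast + 5·y_flour = 33.
→ y_yeast = 7 and y_flour = 1.
Reduced cost of focaccia: c₃ − yᵀa₃ = 18 − (7·3 + 1·3) = 18 − 24 = -6.

-6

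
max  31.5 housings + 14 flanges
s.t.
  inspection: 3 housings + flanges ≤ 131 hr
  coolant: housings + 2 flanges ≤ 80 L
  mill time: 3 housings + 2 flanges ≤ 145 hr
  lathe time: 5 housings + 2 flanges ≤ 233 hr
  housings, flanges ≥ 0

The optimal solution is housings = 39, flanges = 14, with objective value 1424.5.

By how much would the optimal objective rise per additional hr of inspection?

At the optimum: inspection uses 131 of 131 (binding); coolant uses 67 of 80 (slack = 13); mill time uses 145 of 145 (binding); lathe time uses 223 of 233 (slack = 10).
By complementary slackness, y = 0 for the non-binding constraints.
From A_Bᵀ y = c: 3·y_inspection + 3·y_mill time = 31.5; 1·y_inspection + 2·y_mill time = 14.
→ y_inspection = 7 and y_mill time = 3.5.
Shadow price of inspection = 7.

7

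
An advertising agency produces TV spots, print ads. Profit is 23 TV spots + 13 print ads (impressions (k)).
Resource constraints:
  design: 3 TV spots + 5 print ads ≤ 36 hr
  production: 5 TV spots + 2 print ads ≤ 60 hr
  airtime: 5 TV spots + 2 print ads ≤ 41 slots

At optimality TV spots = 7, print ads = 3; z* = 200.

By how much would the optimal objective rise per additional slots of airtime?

4

Binding: design and airtime. Non-binding: production (19 unused).
By complementary slackness, y = 0 for the non-binding constraint.
From A_Bᵀ y = c: 3·y_design + 5·y_airtime = 23; 5·y_design + 2·y_airtime = 13.
→ y_design = 1 and y_airtime = 4.
Shadow price of airtime = 4.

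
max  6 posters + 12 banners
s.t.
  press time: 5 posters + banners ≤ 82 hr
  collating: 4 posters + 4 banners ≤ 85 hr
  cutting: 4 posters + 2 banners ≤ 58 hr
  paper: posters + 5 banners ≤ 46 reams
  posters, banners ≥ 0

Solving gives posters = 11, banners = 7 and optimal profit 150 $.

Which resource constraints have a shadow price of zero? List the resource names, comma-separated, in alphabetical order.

collating, press time

press time: 62/82 (slack 20)
collating: 72/85 (slack 13)
cutting: 58/58 (binding)
paper: 46/46 (binding)
By complementary slackness, a constraint with positive slack has shadow price 0 → collating, press time.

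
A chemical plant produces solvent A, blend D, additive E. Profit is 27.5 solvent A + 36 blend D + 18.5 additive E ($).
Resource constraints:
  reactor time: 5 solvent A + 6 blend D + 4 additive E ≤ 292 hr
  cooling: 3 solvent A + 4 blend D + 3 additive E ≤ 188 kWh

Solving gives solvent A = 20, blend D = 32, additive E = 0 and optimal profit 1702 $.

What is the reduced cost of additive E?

At the optimum: reactor time uses 292 of 292 (binding); cooling uses 188 of 188 (binding).
Dual feasibility on the basic columns requires 5·y_reactor time + 3·y_cooling = 27.5, 6·y_reactor time + 4·y_cooling = 36.
Solving: y_reactor time = 1, y_cooling = 7.5.
Reduced cost of additive E: c₃ − yᵀa₃ = 18.5 − (1·4 + 7.5·3) = 18.5 − 26.5 = -8.

-8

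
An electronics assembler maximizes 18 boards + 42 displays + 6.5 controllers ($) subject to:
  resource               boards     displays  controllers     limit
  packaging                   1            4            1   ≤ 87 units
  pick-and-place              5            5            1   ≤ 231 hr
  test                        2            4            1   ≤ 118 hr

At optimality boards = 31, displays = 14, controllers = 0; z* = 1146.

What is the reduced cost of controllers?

At the optimum: packaging uses 87 of 87 (binding); pick-and-place uses 225 of 231 (slack = 6); test uses 118 of 118 (binding).
Slack constraints have shadow price 0 (complementary slackness).
The binding rows give the dual system: 1·y_packaging + 2·y_test = 18 and 4·y_packaging + 4·y_test = 42.
This yields shadow prices y_packaging = 3, y_test = 7.5.
Reduced cost of controllers: c₃ − yᵀa₃ = 6.5 − (3·1 + 7.5·1) = 6.5 − 10.5 = -4.

-4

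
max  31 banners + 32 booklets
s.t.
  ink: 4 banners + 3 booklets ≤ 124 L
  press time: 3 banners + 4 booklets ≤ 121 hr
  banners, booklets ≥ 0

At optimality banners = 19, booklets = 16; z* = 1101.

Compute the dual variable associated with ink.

4

Both ink and press time are binding at x*.
From A_Bᵀ y = c: 4·y_ink + 3·y_press time = 31; 3·y_ink + 4·y_press time = 32.
Solving: y_ink = 4, y_press time = 5.
Shadow price of ink = 4.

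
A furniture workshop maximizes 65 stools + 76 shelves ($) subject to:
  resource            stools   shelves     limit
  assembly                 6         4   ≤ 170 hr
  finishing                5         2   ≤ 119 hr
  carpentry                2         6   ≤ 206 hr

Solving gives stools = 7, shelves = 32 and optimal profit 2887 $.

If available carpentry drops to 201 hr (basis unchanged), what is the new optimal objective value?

2852

Check each constraint at x*: assembly 170/170 (tight); finishing 99/119 (slack 20); carpentry 206/206 (tight).
By complementary slackness, y = 0 for the non-binding constraint.
The binding rows give the dual system: 6·y_assembly + 2·y_carpentry = 65 and 4·y_assembly + 6·y_carpentry = 76.
This yields shadow prices y_assembly = 8.5, y_carpentry = 7.
Δz = y_carpentry·Δb = 7 × (-5) = -35, so new z* = 2887 − 35 = 2852.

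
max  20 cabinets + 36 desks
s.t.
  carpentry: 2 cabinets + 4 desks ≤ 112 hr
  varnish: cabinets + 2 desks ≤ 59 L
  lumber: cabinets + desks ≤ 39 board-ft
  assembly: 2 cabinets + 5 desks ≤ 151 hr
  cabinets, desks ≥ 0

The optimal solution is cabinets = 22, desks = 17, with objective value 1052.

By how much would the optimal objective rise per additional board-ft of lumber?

4

Check each constraint at x*: carpentry 112/112 (tight); varnish 56/59 (slack 3); lumber 39/39 (tight); assembly 129/151 (slack 22).
Since varnish, assembly are not tight, their duals are 0.
Dual feasibility on the basic columns requires 2·y_carpentry + 1·y_lumber = 20, 4·y_carpentry + 1·y_lumber = 36.
Solving: y_carpentry = 8, y_lumber = 4.
Shadow price of lumber = 4.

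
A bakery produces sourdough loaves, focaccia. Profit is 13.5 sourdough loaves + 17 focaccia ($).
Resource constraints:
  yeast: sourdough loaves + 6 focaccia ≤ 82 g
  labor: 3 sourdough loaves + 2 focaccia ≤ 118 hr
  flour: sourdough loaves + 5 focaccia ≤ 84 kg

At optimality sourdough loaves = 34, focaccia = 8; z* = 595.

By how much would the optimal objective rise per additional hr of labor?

Check each constraint at x*: yeast 82/82 (tight); labor 118/118 (tight); flour 74/84 (slack 10).
Slack constraints have shadow price 0 (complementary slackness).
From A_Bᵀ y = c: 1·y_yeast + 3·y_labor = 13.5; 6·y_yeast + 2·y_labor = 17.
This yields shadow prices y_yeast = 1.5, y_labor = 4.
Shadow price of labor = 4.

4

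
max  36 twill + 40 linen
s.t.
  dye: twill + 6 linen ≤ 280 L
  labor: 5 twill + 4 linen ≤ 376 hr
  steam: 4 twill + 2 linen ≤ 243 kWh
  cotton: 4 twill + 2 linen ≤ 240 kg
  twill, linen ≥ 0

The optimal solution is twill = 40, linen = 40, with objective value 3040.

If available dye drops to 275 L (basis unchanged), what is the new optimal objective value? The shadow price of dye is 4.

Δb = -5, so new z* = 3040 + (4)·(-5) = 3040 − 20 = 3020.

3020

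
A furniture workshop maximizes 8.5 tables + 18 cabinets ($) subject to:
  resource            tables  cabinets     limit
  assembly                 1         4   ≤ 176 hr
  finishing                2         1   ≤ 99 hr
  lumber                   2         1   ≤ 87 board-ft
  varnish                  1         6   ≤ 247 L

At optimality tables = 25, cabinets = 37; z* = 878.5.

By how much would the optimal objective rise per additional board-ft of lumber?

3

Binding: lumber and varnish. Non-binding: assembly (3 unused), finishing (12 unused).
Since assembly, finishing are not tight, their duals are 0.
Dual feasibility on the basic columns requires 2·y_lumber + 1·y_varnish = 8.5, 1·y_lumber + 6·y_varnish = 18.
→ y_lumber = 3 and y_varnish = 2.5.
Shadow price of lumber = 3.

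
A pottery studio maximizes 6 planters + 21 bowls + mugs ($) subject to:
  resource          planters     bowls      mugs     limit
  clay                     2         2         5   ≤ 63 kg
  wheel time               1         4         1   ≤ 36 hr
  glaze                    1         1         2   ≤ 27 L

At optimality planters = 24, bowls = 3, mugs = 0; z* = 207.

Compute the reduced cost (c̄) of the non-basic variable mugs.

-6

Check each constraint at x*: clay 54/63 (slack 9); wheel time 36/36 (tight); glaze 27/27 (tight).
Slack constraints have shadow price 0 (complementary slackness).
The binding rows give the dual system: 1·y_wheel time + 1·y_glaze = 6 and 4·y_wheel time + 1·y_glaze = 21.
This yields shadow prices y_wheel time = 5, y_glaze = 1.
Reduced cost of mugs: c₃ − yᵀa₃ = 1 − (5·1 + 1·2) = 1 − 7 = -6.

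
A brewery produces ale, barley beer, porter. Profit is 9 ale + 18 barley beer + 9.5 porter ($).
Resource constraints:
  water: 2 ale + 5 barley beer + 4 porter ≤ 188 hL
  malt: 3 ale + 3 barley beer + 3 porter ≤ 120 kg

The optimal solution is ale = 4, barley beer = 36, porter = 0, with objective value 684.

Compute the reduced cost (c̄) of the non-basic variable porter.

-5.5

Check each constraint at x*: water 188/188 (tight); malt 120/120 (tight).
Dual feasibility on the basic columns requires 2·y_water + 3·y_malt = 9, 5·y_water + 3·y_malt = 18.
This yields shadow prices y_water = 3, y_malt = 1.
Reduced cost of porter: c₃ − yᵀa₃ = 9.5 − (3·4 + 1·3) = 9.5 − 15 = -5.5.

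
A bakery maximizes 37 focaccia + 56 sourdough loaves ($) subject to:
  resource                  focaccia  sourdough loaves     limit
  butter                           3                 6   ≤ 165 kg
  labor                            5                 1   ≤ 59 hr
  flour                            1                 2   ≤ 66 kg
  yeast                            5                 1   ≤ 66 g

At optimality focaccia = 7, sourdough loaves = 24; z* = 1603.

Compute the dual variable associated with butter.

Binding: butter and labor. Non-binding: flour (11 unused), yeast (7 unused).
Slack constraints have shadow price 0 (complementary slackness).
From A_Bᵀ y = c: 3·y_butter + 5·y_labor = 37; 6·y_butter + 1·y_labor = 56.
→ y_butter = 9 and y_labor = 2.
Shadow price of butter = 9.

9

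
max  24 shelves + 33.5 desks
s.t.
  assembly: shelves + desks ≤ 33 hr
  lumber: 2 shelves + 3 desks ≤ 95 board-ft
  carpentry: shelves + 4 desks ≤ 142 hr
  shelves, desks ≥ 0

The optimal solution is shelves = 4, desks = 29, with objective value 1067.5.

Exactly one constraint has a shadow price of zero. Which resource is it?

assembly: 33/33 (binding)
lumber: 95/95 (binding)
carpentry: 120/142 (slack 22)
By complementary slackness, a constraint with positive slack has shadow price 0 → carpentry.

carpentry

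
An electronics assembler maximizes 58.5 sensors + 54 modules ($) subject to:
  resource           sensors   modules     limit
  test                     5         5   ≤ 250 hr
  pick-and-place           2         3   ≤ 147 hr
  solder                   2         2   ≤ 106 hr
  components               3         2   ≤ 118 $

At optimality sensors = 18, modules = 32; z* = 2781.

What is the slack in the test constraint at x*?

test used = 5·18 + 5·32 = 250; slack = 250 − 250 = 0.

0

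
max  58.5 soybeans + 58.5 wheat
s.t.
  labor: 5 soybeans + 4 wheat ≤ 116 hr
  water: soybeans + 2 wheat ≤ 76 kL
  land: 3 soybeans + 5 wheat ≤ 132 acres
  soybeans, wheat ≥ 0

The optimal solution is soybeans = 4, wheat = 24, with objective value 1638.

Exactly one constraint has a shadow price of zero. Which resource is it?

labor: 116/116 (binding)
water: 52/76 (slack 24)
land: 132/132 (binding)
By complementary slackness, a constraint with positive slack has shadow price 0 → water.

water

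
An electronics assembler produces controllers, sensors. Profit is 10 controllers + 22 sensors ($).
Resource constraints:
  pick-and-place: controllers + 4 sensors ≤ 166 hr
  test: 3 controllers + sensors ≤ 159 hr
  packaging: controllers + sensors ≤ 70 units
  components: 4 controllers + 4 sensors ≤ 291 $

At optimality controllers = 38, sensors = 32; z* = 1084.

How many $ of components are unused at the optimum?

11

components used = 4·38 + 4·32 = 280; slack = 291 − 280 = 11.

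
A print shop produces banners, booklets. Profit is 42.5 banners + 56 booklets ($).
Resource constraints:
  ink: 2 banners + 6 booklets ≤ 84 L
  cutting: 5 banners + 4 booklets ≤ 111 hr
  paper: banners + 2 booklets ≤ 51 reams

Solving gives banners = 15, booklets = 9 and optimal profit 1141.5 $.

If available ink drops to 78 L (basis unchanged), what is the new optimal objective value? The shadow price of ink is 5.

Δb = -6, so new z* = 1141.5 + (5)·(-6) = 1141.5 − 30 = 1111.5.

1111.5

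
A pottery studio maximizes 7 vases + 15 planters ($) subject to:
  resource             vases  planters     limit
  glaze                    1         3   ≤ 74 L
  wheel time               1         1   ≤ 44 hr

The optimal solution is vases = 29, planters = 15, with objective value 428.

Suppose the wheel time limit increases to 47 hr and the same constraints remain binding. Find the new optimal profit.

437

At the optimum: glaze uses 74 of 74 (binding); wheel time uses 44 of 44 (binding).
From A_Bᵀ y = c: 1·y_glaze + 1·y_wheel time = 7; 3·y_glaze + 1·y_wheel time = 15.
Solving: y_glaze = 4, y_wheel time = 3.
Δz = y_wheel time·Δb = 3 × (3) = 9, so new z* = 428 + 9 = 437.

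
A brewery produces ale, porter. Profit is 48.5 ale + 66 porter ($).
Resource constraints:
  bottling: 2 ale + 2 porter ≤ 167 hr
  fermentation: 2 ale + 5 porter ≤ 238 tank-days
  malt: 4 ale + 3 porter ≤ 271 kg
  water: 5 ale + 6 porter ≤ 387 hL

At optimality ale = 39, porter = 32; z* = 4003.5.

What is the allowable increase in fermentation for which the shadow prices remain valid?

Binding constraints: fermentation, water. The basis is B = [[2,5],[5,6]] with det -13.
Per unit increase in fermentation, x* moves by d = (-0.4615, 0.3846).
The basis stays optimal until ale reaches 0; allowable increase = 84.5 tank-days.

84.5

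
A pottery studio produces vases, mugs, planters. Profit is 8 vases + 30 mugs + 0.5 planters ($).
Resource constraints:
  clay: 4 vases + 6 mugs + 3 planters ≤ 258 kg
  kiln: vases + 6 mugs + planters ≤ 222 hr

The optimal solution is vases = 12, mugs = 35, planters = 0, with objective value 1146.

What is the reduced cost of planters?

Check each constraint at x*: clay 258/258 (tight); kiln 222/222 (tight).
The binding rows give the dual system: 4·y_clay + 1·y_kiln = 8 and 6·y_clay + 6·y_kiln = 30.
Solving: y_clay = 1, y_kiln = 4.
Reduced cost of planters: c₃ − yᵀa₃ = 0.5 − (1·3 + 4·1) = 0.5 − 7 = -6.5.

-6.5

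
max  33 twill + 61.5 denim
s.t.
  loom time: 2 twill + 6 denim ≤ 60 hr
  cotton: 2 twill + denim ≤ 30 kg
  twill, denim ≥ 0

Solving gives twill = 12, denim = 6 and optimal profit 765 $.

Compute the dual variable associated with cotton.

7.5

At the optimum: loom time uses 60 of 60 (binding); cotton uses 30 of 30 (binding).
The binding rows give the dual system: 2·y_loom time + 2·y_cotton = 33 and 6·y_loom time + 1·y_cotton = 61.5.
→ y_loom time = 9 and y_cotton = 7.5.
Shadow price of cotton = 7.5.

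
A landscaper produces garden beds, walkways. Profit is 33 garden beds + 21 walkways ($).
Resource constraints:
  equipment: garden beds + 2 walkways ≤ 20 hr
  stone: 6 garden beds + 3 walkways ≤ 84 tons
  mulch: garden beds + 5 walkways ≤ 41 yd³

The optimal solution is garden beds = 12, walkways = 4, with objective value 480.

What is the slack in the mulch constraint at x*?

9

mulch used = 1·12 + 5·4 = 32; slack = 41 − 32 = 9.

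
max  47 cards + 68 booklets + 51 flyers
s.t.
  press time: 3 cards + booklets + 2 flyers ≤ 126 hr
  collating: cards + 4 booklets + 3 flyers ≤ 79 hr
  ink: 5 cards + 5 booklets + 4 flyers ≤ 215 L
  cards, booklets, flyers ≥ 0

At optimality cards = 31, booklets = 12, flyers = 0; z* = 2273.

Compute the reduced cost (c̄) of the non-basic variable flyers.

-2

At the optimum: press time uses 105 of 126 (slack = 21); collating uses 79 of 79 (binding); ink uses 215 of 215 (binding).
By complementary slackness, y = 0 for the non-binding constraint.
Dual feasibility on the basic columns requires 1·y_collating + 5·y_ink = 47, 4·y_collating + 5·y_ink = 68.
→ y_collating = 7 and y_ink = 8.
Reduced cost of flyers: c₃ − yᵀa₃ = 51 − (7·3 + 8·4) = 51 − 53 = -2.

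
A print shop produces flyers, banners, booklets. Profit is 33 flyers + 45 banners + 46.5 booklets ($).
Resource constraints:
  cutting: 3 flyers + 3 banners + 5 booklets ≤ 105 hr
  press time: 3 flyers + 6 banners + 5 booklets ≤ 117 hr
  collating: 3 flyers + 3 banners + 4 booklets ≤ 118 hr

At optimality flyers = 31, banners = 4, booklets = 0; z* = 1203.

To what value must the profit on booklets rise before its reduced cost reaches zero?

Binding: cutting and press time. Non-binding: collating (13 unused).
Slack constraints have shadow price 0 (complementary slackness).
Dual feasibility on the basic columns requires 3·y_cutting + 3·y_press time = 33, 3·y_cutting + 6·y_press time = 45.
→ y_cutting = 7 and y_press time = 4.
booklets enters the basis when its profit ≥ yᵀa₃ = 7·5 + 4·5 = 55.

55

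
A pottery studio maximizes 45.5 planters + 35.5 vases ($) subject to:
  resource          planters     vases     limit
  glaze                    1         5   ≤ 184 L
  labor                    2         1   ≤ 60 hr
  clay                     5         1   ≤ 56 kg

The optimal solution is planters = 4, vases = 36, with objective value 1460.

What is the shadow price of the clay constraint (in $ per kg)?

8

At the optimum: glaze uses 184 of 184 (binding); labor uses 44 of 60 (slack = 16); clay uses 56 of 56 (binding).
By complementary slackness, y = 0 for the non-binding constraint.
From A_Bᵀ y = c: 1·y_glaze + 5·y_clay = 45.5; 5·y_glaze + 1·y_clay = 35.5.
This yields shadow prices y_glaze = 5.5, y_clay = 8.
Shadow price of clay = 8.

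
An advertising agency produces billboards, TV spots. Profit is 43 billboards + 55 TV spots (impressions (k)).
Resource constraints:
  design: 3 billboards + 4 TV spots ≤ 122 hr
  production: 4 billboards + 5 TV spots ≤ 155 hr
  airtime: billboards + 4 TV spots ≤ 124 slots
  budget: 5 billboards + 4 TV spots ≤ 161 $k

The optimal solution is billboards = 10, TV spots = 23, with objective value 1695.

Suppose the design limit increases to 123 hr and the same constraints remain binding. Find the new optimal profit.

At the optimum: design uses 122 of 122 (binding); production uses 155 of 155 (binding); airtime uses 102 of 124 (slack = 22); budget uses 142 of 161 (slack = 19).
Since airtime, budget are not tight, their duals are 0.
From A_Bᵀ y = c: 3·y_design + 4·y_production = 43; 4·y_design + 5·y_production = 55.
This yields shadow prices y_design = 5, y_production = 7.
Δz = y_design·Δb = 5 × (1) = 5, so new z* = 1695 + 5 = 1700.

1700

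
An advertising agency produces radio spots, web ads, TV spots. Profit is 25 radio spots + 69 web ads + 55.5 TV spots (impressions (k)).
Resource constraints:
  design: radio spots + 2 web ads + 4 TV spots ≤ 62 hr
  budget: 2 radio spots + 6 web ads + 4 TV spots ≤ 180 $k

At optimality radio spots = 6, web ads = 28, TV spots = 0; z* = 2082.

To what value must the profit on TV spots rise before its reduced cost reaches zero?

At the optimum: design uses 62 of 62 (binding); budget uses 180 of 180 (binding).
Dual feasibility on the basic columns requires 1·y_design + 2·y_budget = 25, 2·y_design + 6·y_budget = 69.
Solving: y_design = 6, y_budget = 9.5.
TV spots enters the basis when its profit ≥ yᵀa₃ = 6·4 + 9.5·4 = 62.

62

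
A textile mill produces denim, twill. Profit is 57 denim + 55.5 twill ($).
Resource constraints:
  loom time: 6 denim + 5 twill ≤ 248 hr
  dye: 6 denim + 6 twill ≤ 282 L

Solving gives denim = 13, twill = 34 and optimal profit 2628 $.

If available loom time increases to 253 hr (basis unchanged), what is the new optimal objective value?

Both loom time and dye are binding at x*.
Dual feasibility on the basic columns requires 6·y_loom time + 6·y_dye = 57, 5·y_loom time + 6·y_dye = 55.5.
Solving: y_loom time = 1.5, y_dye = 8.
Δz = y_loom time·Δb = 1.5 × (5) = 7.5, so new z* = 2628 + 7.5 = 2635.5.

2635.5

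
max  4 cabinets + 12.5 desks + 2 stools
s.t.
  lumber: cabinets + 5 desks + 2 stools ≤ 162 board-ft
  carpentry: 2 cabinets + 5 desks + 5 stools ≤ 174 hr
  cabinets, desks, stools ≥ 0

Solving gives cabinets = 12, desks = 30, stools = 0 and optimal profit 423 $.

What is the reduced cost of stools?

At the optimum: lumber uses 162 of 162 (binding); carpentry uses 174 of 174 (binding).
The binding rows give the dual system: 1·y_lumber + 2·y_carpentry = 4 and 5·y_lumber + 5·y_carpentry = 12.5.
Solving: y_lumber = 1, y_carpentry = 1.5.
Reduced cost of stools: c₃ − yᵀa₃ = 2 − (1·2 + 1.5·5) = 2 − 9.5 = -7.5.

-7.5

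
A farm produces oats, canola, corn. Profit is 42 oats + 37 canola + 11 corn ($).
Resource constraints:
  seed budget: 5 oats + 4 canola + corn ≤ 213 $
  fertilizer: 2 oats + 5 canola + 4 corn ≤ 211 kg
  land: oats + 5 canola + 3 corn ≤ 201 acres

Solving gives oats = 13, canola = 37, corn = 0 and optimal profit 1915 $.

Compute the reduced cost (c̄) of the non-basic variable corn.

Binding: seed budget and fertilizer. Non-binding: land (3 unused).
Since land is not tight, its dual is 0.
From A_Bᵀ y = c: 5·y_seed budget + 2·y_fertilizer = 42; 4·y_seed budget + 5·y_fertilizer = 37.
→ y_seed budget = 8 and y_fertilizer = 1.
Reduced cost of corn: c₃ − yᵀa₃ = 11 − (8·1 + 1·4) = 11 − 12 = -1.

-1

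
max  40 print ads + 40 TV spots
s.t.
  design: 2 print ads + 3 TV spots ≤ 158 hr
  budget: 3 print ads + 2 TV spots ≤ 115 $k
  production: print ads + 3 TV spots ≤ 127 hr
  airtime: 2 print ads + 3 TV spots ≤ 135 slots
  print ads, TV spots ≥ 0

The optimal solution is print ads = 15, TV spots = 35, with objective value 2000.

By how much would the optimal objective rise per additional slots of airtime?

Binding: budget and airtime. Non-binding: design (23 unused), production (7 unused).
By complementary slackness, y = 0 for the non-binding constraints.
Dual feasibility on the basic columns requires 3·y_budget + 2·y_airtime = 40, 2·y_budget + 3·y_airtime = 40.
This yields shadow prices y_budget = 8, y_airtime = 8.
Shadow price of airtime = 8.

8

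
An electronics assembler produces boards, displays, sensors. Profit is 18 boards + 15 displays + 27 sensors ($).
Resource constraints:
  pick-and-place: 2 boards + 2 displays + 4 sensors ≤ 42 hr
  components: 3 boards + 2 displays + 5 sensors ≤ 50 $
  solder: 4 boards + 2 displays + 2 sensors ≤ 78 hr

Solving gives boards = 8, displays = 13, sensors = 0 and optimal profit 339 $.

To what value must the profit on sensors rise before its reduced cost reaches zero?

At the optimum: pick-and-place uses 42 of 42 (binding); components uses 50 of 50 (binding); solder uses 58 of 78 (slack = 20).
Slack constraints have shadow price 0 (complementary slackness).
Dual feasibility on the basic columns requires 2·y_pick-and-place + 3·y_components = 18, 2·y_pick-and-place + 2·y_components = 15.
Solving: y_pick-and-place = 4.5, y_components = 3.
sensors enters the basis when its profit ≥ yᵀa₃ = 4.5·4 + 3·5 = 33.

33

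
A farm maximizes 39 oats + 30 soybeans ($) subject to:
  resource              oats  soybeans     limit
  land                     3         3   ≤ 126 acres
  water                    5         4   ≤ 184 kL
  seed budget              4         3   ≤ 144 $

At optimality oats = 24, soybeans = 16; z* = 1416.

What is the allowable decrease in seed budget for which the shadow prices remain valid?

2

Binding constraints: water, seed budget. The basis is B = [[5,4],[4,3]] with det -1.
Per unit decrease in seed budget, x* moves by d = (-4, 5).
The basis stays optimal until land becomes binding; allowable decrease = 2 $.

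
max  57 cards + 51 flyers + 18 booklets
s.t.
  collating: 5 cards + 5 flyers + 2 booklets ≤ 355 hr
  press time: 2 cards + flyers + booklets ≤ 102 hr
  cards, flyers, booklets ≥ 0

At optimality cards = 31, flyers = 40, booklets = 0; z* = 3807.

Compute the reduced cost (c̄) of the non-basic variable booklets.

Both collating and press time are binding at x*.
The binding rows give the dual system: 5·y_collating + 2·y_press time = 57 and 5·y_collating + 1·y_press time = 51.
Solving: y_collating = 9, y_press time = 6.
Reduced cost of booklets: c₃ − yᵀa₃ = 18 − (9·2 + 6·1) = 18 − 24 = -6.

-6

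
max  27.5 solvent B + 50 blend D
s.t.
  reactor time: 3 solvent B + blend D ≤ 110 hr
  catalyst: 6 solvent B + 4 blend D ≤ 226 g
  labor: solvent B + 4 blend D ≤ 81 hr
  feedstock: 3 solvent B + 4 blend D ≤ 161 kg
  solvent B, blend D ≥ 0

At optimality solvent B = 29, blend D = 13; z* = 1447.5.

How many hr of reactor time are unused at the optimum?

reactor time used = 3·29 + 1·13 = 100; slack = 110 − 100 = 10.

10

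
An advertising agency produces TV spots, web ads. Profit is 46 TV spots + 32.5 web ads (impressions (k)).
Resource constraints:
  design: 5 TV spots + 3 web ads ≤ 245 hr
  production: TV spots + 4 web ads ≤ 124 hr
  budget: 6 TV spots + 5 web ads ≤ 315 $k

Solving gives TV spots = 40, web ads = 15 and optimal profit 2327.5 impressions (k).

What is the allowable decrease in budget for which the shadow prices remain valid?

21

Binding constraints: design, budget. The basis is B = [[5,3],[6,5]] with det 7.
Per unit decrease in budget, x* moves by d = (0.4286, -0.7143).
The basis stays optimal until web ads reaches 0; allowable decrease = 21 $k.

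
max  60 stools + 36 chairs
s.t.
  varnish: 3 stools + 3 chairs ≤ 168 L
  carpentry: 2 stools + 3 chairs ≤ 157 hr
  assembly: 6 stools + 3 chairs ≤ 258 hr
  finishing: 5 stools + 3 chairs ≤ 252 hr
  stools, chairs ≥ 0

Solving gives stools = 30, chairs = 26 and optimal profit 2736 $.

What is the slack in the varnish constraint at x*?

varnish used = 3·30 + 3·26 = 168; slack = 168 − 168 = 0.

0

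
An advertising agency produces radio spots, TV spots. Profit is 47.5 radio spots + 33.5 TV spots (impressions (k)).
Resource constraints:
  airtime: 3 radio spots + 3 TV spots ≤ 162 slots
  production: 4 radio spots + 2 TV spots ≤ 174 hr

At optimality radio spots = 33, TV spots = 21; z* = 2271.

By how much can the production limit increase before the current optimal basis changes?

Binding constraints: airtime, production. The basis is B = [[3,3],[4,2]] with det -6.
Per unit increase in production, x* moves by d = (0.5, -0.5).
The basis stays optimal until TV spots reaches 0; allowable increase = 42 hr.

42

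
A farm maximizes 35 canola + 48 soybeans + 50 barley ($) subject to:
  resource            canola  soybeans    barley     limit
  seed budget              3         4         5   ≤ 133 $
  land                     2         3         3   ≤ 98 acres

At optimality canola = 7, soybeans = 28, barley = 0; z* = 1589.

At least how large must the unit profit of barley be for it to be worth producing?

Check each constraint at x*: seed budget 133/133 (tight); land 98/98 (tight).
The binding rows give the dual system: 3·y_seed budget + 2·y_land = 35 and 4·y_seed budget + 3·y_land = 48.
This yields shadow prices y_seed budget = 9, y_land = 4.
barley enters the basis when its profit ≥ yᵀa₃ = 9·5 + 4·3 = 57.

57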